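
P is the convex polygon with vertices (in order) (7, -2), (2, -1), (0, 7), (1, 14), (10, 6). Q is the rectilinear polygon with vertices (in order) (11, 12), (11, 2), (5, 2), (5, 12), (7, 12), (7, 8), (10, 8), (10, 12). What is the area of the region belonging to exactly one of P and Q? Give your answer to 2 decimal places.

88.28

|P| = 96, |Q| = 48, |P∩Q| = 27.8611.
|P △ Q| = |P| + |Q| − 2·|P∩Q| = 96 + 48 − 55.7222 = 88.28.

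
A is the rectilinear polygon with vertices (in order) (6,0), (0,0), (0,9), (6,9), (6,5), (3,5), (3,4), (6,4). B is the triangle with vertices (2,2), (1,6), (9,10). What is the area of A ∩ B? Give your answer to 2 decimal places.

13.92

The intersection is the polygon with vertices (6,6.571), (4.625,5), (3,5), (3,4), (3.75,4), (2,2), (1,6), (6,8.5).
By the shoelace formula its area is 13.92.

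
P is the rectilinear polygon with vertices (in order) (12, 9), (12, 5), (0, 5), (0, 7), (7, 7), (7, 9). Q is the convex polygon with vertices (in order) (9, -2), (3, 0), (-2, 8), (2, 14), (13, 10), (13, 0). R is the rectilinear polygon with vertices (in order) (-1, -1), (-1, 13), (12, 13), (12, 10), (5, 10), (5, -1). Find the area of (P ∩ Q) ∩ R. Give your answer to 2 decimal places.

10.00

The region (P ∩ Q) ∩ R is the polygon with vertices (0,5), (0,7), (5,7), (5,5).
By the shoelace formula its area is 10.00.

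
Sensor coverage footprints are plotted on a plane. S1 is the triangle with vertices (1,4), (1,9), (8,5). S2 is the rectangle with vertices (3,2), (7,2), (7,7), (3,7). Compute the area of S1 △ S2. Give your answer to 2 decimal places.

21.64

|S1| = 17.5, |S2| = 20, |S1∩S2| = 7.9286.
|S1 △ S2| = |S1| + |S2| − 2·|S1∩S2| = 17.5 + 20 − 15.8571 = 21.64.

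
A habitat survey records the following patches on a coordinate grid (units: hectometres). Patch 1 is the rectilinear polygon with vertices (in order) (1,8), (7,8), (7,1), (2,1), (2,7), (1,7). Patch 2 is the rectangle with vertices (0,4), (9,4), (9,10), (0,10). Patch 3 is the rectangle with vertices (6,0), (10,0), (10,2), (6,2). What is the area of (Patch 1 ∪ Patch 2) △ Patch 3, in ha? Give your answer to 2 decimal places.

75.00

|Patch 1 ∪ Patch 2| = 69.
|(Patch 1 ∪ Patch 2) ∩ Patch 3| = 1.
|(Patch 1 ∪ Patch 2) △ Patch 3| = 69 + 8 − 2 = 75.00.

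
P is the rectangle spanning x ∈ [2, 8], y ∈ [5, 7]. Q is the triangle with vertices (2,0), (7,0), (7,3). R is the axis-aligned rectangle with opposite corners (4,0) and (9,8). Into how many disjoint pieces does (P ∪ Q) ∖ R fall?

2

(P ∪ Q) ∖ R splits into 2 disjoint pieces (area 4, area 1.2).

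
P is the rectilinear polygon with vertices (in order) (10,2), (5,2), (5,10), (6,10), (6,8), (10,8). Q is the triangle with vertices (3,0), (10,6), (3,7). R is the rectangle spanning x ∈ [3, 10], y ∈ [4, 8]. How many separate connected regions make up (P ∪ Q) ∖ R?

2

(P ∪ Q) ∖ R splits into 2 disjoint pieces (area 16.3333, area 2).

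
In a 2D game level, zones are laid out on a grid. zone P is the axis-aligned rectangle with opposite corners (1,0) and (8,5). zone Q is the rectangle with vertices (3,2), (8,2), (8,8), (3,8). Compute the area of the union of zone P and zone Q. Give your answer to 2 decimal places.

By inclusion–exclusion:
Individual areas: |zone P| = 35, |zone Q| = 30.
|zone P∩zone Q|: x∈[3,8], y∈[2,5] → 5·3 = 15.
|zone P ∪ zone Q| = 65 − 15 = 50.00.

50.00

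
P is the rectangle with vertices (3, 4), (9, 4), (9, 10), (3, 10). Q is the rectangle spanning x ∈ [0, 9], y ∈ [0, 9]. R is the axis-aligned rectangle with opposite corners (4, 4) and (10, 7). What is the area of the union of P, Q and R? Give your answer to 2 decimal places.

90.00

By inclusion–exclusion:
Individual areas: |P| = 36, |Q| = 81, |R| = 18.
|P∩Q|: x∈[3,9], y∈[4,9] → 6·5 = 30.
|P∩R|: x∈[4,9], y∈[4,7] → 5·3 = 15.
|Q∩R|: x∈[4,9], y∈[4,7] → 5·3 = 15.
|P∩Q∩R| = 15.
|P ∪ Q ∪ R| = 135 − 60 + 15 = 90.00.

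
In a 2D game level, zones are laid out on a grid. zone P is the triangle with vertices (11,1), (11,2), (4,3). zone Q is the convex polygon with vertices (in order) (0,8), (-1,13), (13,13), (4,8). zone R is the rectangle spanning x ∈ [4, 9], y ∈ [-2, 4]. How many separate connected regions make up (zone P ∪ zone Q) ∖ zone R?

2

(zone P ∪ zone Q) ∖ zone R splits into 2 disjoint pieces (area 1.7143, area 45).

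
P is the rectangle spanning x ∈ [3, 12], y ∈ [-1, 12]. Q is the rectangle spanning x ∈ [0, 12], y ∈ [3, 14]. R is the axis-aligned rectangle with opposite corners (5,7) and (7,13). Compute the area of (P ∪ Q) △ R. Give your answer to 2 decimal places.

156.00

|P ∪ Q| = 168.
|(P ∪ Q) ∩ R| = 12.
|(P ∪ Q) △ R| = 168 + 12 − 24 = 156.00.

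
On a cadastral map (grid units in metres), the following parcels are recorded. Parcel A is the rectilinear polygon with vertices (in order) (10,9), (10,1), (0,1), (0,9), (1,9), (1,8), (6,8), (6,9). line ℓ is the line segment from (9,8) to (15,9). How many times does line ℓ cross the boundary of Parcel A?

1

The segment meets the boundary at (10,8.167).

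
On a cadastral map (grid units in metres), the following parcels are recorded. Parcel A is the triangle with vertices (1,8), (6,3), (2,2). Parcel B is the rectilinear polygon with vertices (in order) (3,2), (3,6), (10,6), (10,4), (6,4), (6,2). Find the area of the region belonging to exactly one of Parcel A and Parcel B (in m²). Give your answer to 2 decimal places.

21.25

|Parcel A| = 12.5, |Parcel B| = 20, |Parcel A∩Parcel B| = 5.625.
|Parcel A △ Parcel B| = |Parcel A| + |Parcel B| − 2·|Parcel A∩Parcel B| = 12.5 + 20 − 11.25 = 21.25.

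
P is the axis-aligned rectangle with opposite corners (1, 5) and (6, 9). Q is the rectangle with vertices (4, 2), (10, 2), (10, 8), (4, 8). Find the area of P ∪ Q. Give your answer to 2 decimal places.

50.00

By inclusion–exclusion:
Individual areas: |P| = 20, |Q| = 36.
|P∩Q|: x∈[4,6], y∈[5,8] → 2·3 = 6.
|P ∪ Q| = 56 − 6 = 50.00.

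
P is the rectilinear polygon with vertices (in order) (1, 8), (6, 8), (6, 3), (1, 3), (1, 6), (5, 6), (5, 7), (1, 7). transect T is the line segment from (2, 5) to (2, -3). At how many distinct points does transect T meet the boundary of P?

1

The segment meets the boundary at (2,3).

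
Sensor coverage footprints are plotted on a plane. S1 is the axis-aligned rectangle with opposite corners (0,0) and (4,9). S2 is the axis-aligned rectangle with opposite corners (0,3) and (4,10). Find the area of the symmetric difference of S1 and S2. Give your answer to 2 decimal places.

16.00

|S1∩S2|: x∈[0,4], y∈[3,9] → 4·6 = 24.
|S1 △ S2| = |S1| + |S2| − 2·|S1∩S2| = 36 + 28 − 48 = 16.00.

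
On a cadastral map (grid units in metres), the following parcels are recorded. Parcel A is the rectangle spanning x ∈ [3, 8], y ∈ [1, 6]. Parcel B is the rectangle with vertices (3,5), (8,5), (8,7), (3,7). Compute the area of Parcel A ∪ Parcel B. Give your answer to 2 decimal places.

By inclusion–exclusion:
Individual areas: |Parcel A| = 25, |Parcel B| = 10.
|Parcel A∩Parcel B|: x∈[3,8], y∈[5,6] → 5·1 = 5.
|Parcel A ∪ Parcel B| = 35 − 5 = 30.00.

30.00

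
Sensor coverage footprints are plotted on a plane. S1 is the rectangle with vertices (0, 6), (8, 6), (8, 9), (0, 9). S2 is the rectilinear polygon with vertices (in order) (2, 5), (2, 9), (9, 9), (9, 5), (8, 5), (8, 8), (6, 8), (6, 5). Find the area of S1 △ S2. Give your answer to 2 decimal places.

|S1| = 24, |S2| = 22, |S1∩S2| = 14.
|S1 △ S2| = |S1| + |S2| − 2·|S1∩S2| = 24 + 22 − 28 = 18.00.

18.00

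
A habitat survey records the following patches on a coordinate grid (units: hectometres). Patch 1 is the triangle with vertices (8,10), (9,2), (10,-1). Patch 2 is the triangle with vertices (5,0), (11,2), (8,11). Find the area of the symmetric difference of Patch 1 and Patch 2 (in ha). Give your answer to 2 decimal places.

28.41

|Patch 1| = 2.5, |Patch 2| = 30, |Patch 1∩Patch 2| = 2.0429.
|Patch 1 △ Patch 2| = |Patch 1| + |Patch 2| − 2·|Patch 1∩Patch 2| = 2.5 + 30 − 4.0857 = 28.41.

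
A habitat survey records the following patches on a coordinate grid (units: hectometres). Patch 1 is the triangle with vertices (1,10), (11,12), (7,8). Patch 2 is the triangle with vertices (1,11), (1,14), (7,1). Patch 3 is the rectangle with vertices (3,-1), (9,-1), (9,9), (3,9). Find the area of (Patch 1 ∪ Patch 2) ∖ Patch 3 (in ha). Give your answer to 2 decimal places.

|Patch 1 ∪ Patch 2| = 24.1238.
|(Patch 1 ∪ Patch 2) ∩ Patch 3| = 5.8974.
|(Patch 1 ∪ Patch 2) ∖ Patch 3| = 24.1238 − 5.8974 = 18.23.

18.23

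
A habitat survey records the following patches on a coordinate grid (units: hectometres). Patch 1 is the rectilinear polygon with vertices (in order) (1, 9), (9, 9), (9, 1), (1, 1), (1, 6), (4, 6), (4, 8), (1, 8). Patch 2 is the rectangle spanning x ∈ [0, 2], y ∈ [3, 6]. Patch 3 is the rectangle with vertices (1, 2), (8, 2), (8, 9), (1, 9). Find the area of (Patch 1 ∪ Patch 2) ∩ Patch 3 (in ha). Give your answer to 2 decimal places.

|Patch 1 ∪ Patch 2| = 61.
|(Patch 1 ∪ Patch 2) ∩ Patch 3| = 43.00.

43.00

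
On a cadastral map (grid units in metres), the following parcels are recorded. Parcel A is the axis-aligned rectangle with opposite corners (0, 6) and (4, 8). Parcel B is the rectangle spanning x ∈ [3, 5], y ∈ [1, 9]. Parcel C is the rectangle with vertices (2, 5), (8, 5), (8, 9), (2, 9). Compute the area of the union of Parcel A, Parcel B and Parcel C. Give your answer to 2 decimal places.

By inclusion–exclusion:
Individual areas: |Parcel A| = 8, |Parcel B| = 16, |Parcel C| = 24.
|Parcel A∩Parcel B|: x∈[3,4], y∈[6,8] → 1·2 = 2.
|Parcel A∩Parcel C|: x∈[2,4], y∈[6,8] → 2·2 = 4.
|Parcel B∩Parcel C|: x∈[3,5], y∈[5,9] → 2·4 = 8.
|Parcel A∩Parcel B∩Parcel C| = 2.
|Parcel A ∪ Parcel B ∪ Parcel C| = 48 − 14 + 2 = 36.00.

36.00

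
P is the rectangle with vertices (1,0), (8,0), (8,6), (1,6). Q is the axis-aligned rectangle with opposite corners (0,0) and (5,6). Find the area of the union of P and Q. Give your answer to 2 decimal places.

By inclusion–exclusion:
Individual areas: |P| = 42, |Q| = 30.
|P∩Q|: x∈[1,5], y∈[0,6] → 4·6 = 24.
|P ∪ Q| = 72 − 24 = 48.00.

48.00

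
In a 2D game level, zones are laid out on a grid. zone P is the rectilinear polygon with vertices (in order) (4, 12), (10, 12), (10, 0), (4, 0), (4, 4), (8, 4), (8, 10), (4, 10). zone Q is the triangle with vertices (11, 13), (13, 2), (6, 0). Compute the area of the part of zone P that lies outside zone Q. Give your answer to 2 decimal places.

29.76

|zone P| = 48, |zone P∩zone Q| = 18.2374.
|zone P ∖ zone Q| = |zone P| − |zone P∩zone Q| = 48 − 18.2374 = 29.76.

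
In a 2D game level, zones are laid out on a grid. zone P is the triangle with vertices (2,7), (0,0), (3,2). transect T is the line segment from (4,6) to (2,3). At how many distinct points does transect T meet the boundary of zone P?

The segment meets the boundary at (2.615,3.923).

1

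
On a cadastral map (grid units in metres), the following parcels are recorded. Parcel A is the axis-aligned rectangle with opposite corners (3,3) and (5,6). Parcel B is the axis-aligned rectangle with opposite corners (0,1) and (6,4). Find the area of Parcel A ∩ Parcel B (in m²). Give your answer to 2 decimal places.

2.00

|Parcel A∩Parcel B|: x∈[3,5], y∈[3,4] → 2·1 = 2.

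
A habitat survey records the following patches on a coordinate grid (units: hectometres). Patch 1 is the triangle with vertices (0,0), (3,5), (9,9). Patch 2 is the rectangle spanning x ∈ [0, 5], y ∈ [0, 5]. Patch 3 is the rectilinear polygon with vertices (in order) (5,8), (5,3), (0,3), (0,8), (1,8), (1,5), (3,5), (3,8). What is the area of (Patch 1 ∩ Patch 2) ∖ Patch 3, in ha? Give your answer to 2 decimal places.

|Patch 1 ∩ Patch 2| = 5.
|(Patch 1 ∩ Patch 2) ∩ Patch 3| = 3.2.
|(Patch 1 ∩ Patch 2) ∖ Patch 3| = 5 − 3.2 = 1.80.

1.80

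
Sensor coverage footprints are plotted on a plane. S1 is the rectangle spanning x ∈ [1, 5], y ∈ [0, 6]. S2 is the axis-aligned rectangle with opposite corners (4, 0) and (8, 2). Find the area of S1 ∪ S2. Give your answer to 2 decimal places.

By inclusion–exclusion:
Individual areas: |S1| = 24, |S2| = 8.
|S1∩S2|: x∈[4,5], y∈[0,2] → 1·2 = 2.
|S1 ∪ S2| = 32 − 2 = 30.00.

30.00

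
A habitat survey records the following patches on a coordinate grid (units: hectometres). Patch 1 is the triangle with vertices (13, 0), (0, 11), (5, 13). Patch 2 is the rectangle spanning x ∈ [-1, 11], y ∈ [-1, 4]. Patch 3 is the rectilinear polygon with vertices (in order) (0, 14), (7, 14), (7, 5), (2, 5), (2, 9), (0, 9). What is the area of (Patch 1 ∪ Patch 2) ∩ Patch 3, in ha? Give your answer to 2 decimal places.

26.48

The region (Patch 1 ∪ Patch 2) ∩ Patch 3 is the polygon with vertices (0,11), (5,13), (7,9.75), (7,5.077).
By the shoelace formula its area is 26.48.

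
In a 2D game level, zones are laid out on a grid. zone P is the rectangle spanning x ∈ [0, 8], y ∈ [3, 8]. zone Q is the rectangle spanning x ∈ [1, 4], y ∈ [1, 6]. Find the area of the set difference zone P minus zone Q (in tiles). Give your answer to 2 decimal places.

31.00

|zone P∩zone Q|: x∈[1,4], y∈[3,6] → 3·3 = 9.
|zone P| = 40.
|zone P ∖ zone Q| = |zone P| − |zone P∩zone Q| = 40 − 9 = 31.00.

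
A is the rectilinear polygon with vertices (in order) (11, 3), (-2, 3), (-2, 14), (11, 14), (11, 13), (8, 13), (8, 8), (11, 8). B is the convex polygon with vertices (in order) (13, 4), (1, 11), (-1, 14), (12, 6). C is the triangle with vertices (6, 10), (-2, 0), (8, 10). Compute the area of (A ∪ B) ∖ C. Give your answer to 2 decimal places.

121.21

|A ∪ B| = 130.3141.
|(A ∪ B) ∩ C| = 9.1.
|(A ∪ B) ∖ C| = 130.3141 − 9.1 = 121.21.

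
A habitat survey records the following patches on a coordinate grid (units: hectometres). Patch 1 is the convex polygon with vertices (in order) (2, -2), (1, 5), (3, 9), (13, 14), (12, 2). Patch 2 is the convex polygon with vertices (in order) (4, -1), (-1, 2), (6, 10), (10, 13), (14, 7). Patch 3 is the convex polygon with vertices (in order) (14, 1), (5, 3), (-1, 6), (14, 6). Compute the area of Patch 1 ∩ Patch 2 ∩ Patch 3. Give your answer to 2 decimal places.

The intersection is the polygon with vertices (2.5,6), (12.333,6), (12.304,5.643), (8.13,2.304), (5,3), (1.435,4.783).
By the shoelace formula its area is 25.81.

25.81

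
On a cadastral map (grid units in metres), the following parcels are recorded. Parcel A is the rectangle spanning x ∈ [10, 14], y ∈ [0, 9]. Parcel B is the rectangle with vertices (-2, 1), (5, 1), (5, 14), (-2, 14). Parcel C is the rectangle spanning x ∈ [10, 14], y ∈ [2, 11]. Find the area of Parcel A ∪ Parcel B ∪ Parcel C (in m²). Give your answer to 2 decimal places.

By inclusion–exclusion:
Individual areas: |Parcel A| = 36, |Parcel B| = 91, |Parcel C| = 36.
|Parcel A∩Parcel B| = 0 (no overlap).
|Parcel A∩Parcel C|: x∈[10,14], y∈[2,9] → 4·7 = 28.
|Parcel B∩Parcel C| = 0 (no overlap).
|Parcel A∩Parcel B∩Parcel C| = 0.
|Parcel A ∪ Parcel B ∪ Parcel C| = 163 − 28 + 0 = 135.00.

135.00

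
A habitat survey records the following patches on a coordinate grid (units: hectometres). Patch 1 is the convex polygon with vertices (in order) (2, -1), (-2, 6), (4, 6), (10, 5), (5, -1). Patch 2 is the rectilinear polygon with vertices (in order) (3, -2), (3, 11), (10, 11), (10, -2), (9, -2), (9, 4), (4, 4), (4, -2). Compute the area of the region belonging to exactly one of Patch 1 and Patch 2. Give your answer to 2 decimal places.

81.80

|Patch 1| = 52, |Patch 2| = 61, |Patch 1∩Patch 2| = 15.6.
|Patch 1 △ Patch 2| = |Patch 1| + |Patch 2| − 2·|Patch 1∩Patch 2| = 52 + 61 − 31.2 = 81.80.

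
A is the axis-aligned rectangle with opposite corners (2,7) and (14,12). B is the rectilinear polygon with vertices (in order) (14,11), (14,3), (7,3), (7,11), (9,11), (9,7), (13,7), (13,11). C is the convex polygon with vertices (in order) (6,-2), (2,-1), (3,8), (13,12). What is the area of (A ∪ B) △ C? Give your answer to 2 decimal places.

94.89

|A ∪ B| = 88.
|(A ∪ B) ∩ C| = 33.8056.
|(A ∪ B) △ C| = 88 + 74.5 − 67.6111 = 94.89.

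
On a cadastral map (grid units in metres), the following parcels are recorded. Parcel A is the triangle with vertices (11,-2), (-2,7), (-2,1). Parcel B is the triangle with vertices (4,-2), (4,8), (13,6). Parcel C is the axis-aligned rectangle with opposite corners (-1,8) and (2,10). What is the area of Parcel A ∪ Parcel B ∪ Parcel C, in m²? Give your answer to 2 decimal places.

By inclusion–exclusion:
Individual areas: |Parcel A| = 39, |Parcel B| = 45, |Parcel C| = 6.
|Parcel A∩Parcel B| = 6.2611.
|Parcel A∩Parcel C| = 0.
|Parcel B∩Parcel C| = 0.
|Parcel A∩Parcel B∩Parcel C| = 0.
|Parcel A ∪ Parcel B ∪ Parcel C| = 90 − 6.2611 + 0 = 83.74.

83.74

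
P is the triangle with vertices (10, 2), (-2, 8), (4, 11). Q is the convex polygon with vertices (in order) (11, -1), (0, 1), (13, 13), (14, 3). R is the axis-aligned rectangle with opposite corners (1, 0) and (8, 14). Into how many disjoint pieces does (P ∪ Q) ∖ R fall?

(P ∪ Q) ∖ R splits into 3 disjoint pieces (area 4.5, area 61.2115, area 0.5524).

3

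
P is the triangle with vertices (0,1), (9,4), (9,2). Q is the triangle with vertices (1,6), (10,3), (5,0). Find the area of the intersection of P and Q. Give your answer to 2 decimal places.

The intersection is the polygon with vertices (8,3.667), (9,3.333), (9,2.4), (8.182,1.909), (4.035,1.448), (3.546,2.182).
By the shoelace formula its area is 6.91.

6.91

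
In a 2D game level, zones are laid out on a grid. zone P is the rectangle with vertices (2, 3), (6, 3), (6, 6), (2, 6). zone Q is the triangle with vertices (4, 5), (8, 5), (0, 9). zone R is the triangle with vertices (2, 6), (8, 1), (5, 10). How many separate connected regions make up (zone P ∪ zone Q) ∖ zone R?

(zone P ∪ zone Q) ∖ zone R splits into 3 disjoint pieces (area 5.4, area 1.8766, area 0.5333).

3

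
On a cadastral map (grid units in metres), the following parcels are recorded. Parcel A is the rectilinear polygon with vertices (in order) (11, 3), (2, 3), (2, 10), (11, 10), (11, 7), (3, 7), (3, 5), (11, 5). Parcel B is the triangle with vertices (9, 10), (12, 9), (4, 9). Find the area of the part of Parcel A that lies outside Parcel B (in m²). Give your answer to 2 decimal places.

43.17

|Parcel A| = 47, |Parcel A∩Parcel B| = 3.8333.
|Parcel A ∖ Parcel B| = |Parcel A| − |Parcel A∩Parcel B| = 47 − 3.8333 = 43.17.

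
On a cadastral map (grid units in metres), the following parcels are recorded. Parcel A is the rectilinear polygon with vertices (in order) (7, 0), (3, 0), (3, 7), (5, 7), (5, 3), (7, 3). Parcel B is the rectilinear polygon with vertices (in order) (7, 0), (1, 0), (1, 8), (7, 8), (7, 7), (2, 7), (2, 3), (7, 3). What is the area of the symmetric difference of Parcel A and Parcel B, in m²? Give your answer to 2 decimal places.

|Parcel A| = 20, |Parcel B| = 28, |Parcel A∩Parcel B| = 12.
|Parcel A △ Parcel B| = |Parcel A| + |Parcel B| − 2·|Parcel A∩Parcel B| = 20 + 28 − 24 = 24.00.

24.00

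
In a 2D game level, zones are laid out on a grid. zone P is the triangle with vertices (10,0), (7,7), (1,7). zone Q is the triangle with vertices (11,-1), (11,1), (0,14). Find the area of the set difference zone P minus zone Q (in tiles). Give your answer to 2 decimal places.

16.67

|zone P| = 21, |zone P∩zone Q| = 4.328.
|zone P ∖ zone Q| = |zone P| − |zone P∩zone Q| = 21 − 4.328 = 16.67.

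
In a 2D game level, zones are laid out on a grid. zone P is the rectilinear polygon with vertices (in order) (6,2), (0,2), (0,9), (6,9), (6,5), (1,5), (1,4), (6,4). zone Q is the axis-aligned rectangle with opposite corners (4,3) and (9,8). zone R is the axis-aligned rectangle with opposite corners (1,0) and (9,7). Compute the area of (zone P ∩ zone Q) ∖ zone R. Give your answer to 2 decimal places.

2.00

|zone P ∩ zone Q| = 8.
|(zone P ∩ zone Q) ∩ zone R| = 6.
|(zone P ∩ zone Q) ∖ zone R| = 8 − 6 = 2.00.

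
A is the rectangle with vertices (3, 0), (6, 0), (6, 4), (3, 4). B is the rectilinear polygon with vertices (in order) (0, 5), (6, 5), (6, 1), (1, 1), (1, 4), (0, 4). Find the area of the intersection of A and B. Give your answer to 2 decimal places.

9.00

The intersection is the polygon with vertices (6,1), (3,1), (3,4), (6,4).
By the shoelace formula its area is 9.00.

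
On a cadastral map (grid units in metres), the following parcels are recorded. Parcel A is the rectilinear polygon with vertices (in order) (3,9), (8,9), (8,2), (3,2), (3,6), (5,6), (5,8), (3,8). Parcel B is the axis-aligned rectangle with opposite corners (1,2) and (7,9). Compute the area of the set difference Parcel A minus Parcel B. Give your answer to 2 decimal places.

7.00

|Parcel A| = 31, |Parcel A∩Parcel B| = 24.
|Parcel A ∖ Parcel B| = |Parcel A| − |Parcel A∩Parcel B| = 31 − 24 = 7.00.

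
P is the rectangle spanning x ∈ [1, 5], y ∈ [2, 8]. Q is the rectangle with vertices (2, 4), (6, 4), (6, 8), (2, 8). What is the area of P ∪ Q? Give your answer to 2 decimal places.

28.00

By inclusion–exclusion:
Individual areas: |P| = 24, |Q| = 16.
|P∩Q|: x∈[2,5], y∈[4,8] → 3·4 = 12.
|P ∪ Q| = 40 − 12 = 28.00.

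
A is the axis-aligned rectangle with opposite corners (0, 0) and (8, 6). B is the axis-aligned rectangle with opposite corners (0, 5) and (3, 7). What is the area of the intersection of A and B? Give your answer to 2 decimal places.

3.00

|A∩B|: x∈[0,3], y∈[5,6] → 3·1 = 3.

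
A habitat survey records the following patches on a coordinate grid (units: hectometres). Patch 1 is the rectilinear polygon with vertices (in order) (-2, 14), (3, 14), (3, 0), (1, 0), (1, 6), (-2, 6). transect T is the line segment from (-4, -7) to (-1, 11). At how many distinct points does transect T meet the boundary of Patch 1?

1

The segment meets the boundary at (-1.833,6).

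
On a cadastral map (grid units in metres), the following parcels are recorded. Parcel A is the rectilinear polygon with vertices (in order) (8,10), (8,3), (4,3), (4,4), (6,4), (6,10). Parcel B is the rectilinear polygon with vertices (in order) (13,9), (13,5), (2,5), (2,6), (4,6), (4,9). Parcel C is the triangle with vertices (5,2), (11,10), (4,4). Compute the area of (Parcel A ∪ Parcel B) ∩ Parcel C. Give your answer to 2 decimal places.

7.75

The region (Parcel A ∪ Parcel B) ∩ Parcel C is the polygon with vertices (10.25,9), (5.75,3), (4.5,3), (4,4), (6,4), (6,5), (5.167,5), (9.833,9).
By the shoelace formula its area is 7.75.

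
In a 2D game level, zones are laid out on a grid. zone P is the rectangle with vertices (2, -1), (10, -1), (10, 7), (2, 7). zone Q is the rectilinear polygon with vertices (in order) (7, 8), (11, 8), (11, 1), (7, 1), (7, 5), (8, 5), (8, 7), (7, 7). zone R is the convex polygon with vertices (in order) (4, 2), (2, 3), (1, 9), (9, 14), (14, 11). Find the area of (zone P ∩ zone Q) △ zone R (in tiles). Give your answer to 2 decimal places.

92.22

|zone P ∩ zone Q| = 16.
|(zone P ∩ zone Q) ∩ zone R| = 1.1389.
|(zone P ∩ zone Q) △ zone R| = 16 + 78.5 − 2.2778 = 92.22.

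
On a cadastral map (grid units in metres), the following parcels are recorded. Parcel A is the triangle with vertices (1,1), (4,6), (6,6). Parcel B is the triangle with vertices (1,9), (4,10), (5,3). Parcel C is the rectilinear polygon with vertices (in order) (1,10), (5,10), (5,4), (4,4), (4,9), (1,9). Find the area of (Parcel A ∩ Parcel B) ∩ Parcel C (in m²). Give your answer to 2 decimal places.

1.06

The region (Parcel A ∩ Parcel B) ∩ Parcel C is the polygon with vertices (4.571,6), (4.75,4.75), (4.2,4.2), (4,4.5), (4,6).
By the shoelace formula its area is 1.06.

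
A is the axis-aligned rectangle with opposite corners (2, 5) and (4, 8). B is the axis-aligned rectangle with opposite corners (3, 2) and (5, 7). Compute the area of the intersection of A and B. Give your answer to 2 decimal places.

2.00

|A∩B|: x∈[3,4], y∈[5,7] → 1·2 = 2.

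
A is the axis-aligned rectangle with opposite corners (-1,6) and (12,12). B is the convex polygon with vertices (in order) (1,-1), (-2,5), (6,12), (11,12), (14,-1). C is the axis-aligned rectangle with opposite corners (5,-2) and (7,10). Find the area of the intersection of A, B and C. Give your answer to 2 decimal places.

8.00

The intersection is the polygon with vertices (5,6), (5,10), (7,10), (7,6).
By the shoelace formula its area is 8.00.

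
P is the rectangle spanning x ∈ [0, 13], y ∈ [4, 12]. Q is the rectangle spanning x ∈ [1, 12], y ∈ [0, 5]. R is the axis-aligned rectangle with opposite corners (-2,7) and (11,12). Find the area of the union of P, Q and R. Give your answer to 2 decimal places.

158.00

By inclusion–exclusion:
Individual areas: |P| = 104, |Q| = 55, |R| = 65.
|P∩Q|: x∈[1,12], y∈[4,5] → 11·1 = 11.
|P∩R|: x∈[0,11], y∈[7,12] → 11·5 = 55.
|Q∩R| = 0 (no overlap).
|P∩Q∩R| = 0.
|P ∪ Q ∪ R| = 224 − 66 + 0 = 158.00.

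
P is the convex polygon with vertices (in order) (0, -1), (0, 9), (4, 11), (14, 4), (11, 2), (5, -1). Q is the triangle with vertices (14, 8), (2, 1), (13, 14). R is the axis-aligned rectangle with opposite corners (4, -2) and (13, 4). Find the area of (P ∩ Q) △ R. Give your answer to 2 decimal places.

64.68

|P ∩ Q| = 16.1033.
|(P ∩ Q) ∩ R| = 2.7096.
|(P ∩ Q) △ R| = 16.1033 + 54 − 5.4192 = 64.68.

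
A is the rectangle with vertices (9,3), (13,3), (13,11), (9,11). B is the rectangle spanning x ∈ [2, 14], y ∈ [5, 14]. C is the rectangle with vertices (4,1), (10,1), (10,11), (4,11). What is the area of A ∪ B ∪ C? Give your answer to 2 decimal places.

By inclusion–exclusion:
Individual areas: |A| = 32, |B| = 108, |C| = 60.
|A∩B|: x∈[9,13], y∈[5,11] → 4·6 = 24.
|A∩C|: x∈[9,10], y∈[3,11] → 1·8 = 8.
|B∩C|: x∈[4,10], y∈[5,11] → 6·6 = 36.
|A∩B∩C| = 6.
|A ∪ B ∪ C| = 200 − 68 + 6 = 138.00.

138.00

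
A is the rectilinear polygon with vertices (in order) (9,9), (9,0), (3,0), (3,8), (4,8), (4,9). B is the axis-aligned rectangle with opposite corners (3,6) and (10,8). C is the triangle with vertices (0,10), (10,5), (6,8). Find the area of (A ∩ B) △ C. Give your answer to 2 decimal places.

11.67

|A ∩ B| = 12.
|(A ∩ B) ∩ C| = 2.6667.
|(A ∩ B) △ C| = 12 + 5 − 5.3333 = 11.67.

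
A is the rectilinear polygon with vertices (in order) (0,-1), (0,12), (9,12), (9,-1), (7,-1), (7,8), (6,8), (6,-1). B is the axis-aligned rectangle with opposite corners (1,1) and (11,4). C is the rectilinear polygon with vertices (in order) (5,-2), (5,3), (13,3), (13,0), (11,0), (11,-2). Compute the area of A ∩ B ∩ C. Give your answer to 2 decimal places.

6.00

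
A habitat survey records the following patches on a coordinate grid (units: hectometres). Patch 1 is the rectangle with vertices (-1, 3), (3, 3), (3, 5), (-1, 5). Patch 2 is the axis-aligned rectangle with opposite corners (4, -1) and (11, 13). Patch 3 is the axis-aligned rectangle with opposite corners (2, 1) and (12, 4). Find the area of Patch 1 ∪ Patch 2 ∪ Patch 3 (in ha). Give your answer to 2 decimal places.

114.00

By inclusion–exclusion:
Individual areas: |Patch 1| = 8, |Patch 2| = 98, |Patch 3| = 30.
|Patch 1∩Patch 2| = 0 (no overlap).
|Patch 1∩Patch 3|: x∈[2,3], y∈[3,4] → 1·1 = 1.
|Patch 2∩Patch 3|: x∈[4,11], y∈[1,4] → 7·3 = 21.
|Patch 1∩Patch 2∩Patch 3| = 0.
|Patch 1 ∪ Patch 2 ∪ Patch 3| = 136 − 22 + 0 = 114.00.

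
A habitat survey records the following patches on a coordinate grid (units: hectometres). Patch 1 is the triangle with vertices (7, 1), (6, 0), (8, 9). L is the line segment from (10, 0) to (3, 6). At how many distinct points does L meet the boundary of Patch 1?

2

The segment meets the boundary at (7.177,2.419), (6.64,2.88).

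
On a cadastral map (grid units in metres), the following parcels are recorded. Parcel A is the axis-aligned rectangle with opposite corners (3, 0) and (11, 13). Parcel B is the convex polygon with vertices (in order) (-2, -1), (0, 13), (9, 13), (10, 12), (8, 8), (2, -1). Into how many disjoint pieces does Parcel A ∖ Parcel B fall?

Parcel A ∖ Parcel B is a single connected region.

1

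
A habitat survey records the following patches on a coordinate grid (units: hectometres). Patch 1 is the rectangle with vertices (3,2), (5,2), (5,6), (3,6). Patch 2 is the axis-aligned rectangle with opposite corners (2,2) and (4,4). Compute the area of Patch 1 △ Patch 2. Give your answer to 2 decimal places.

|Patch 1∩Patch 2|: x∈[3,4], y∈[2,4] → 1·2 = 2.
|Patch 1 △ Patch 2| = |Patch 1| + |Patch 2| − 2·|Patch 1∩Patch 2| = 8 + 4 − 4 = 8.00.

8.00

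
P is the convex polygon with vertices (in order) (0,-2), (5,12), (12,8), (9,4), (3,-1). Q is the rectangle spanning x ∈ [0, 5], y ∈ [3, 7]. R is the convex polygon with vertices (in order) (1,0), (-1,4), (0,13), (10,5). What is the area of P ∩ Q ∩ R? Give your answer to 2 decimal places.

The intersection is the polygon with vertices (5,7), (5,3), (1.786,3), (3.214,7).
By the shoelace formula its area is 10.00.

10.00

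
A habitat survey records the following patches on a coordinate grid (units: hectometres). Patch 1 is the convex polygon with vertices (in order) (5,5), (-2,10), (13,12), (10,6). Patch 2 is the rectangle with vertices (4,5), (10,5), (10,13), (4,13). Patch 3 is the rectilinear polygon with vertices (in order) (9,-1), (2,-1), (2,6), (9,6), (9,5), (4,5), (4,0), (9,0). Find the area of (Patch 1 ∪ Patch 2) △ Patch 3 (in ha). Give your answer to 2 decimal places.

85.54

|Patch 1 ∪ Patch 2| = 71.6571.
|(Patch 1 ∪ Patch 2) ∩ Patch 3| = 5.0571.
|(Patch 1 ∪ Patch 2) △ Patch 3| = 71.6571 + 24 − 10.1143 = 85.54.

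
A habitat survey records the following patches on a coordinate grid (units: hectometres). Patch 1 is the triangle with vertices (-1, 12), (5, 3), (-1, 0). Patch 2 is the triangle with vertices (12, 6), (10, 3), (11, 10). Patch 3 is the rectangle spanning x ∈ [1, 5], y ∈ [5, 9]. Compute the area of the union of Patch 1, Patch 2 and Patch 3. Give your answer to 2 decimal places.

52.17

By inclusion–exclusion:
Individual areas: |Patch 1| = 36, |Patch 2| = 5.5, |Patch 3| = 16.
|Patch 1∩Patch 2| = 0.
|Patch 1∩Patch 3| = 5.3333.
|Patch 2∩Patch 3| = 0.
|Patch 1∩Patch 2∩Patch 3| = 0.
|Patch 1 ∪ Patch 2 ∪ Patch 3| = 57.5 − 5.3333 + 0 = 52.17.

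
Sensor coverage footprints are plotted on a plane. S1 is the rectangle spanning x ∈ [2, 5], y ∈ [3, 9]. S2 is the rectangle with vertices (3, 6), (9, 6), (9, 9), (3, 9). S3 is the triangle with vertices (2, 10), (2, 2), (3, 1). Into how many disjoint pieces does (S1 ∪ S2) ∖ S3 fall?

(S1 ∪ S2) ∖ S3 is a single connected region.

1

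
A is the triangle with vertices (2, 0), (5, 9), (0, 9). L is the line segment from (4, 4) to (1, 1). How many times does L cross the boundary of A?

The segment meets the boundary at (1.636,1.636), (3,3).

2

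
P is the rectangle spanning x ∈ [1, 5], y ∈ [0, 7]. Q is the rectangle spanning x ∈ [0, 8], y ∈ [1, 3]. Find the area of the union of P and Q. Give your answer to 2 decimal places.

36.00

By inclusion–exclusion:
Individual areas: |P| = 28, |Q| = 16.
|P∩Q|: x∈[1,5], y∈[1,3] → 4·2 = 8.
|P ∪ Q| = 44 − 8 = 36.00.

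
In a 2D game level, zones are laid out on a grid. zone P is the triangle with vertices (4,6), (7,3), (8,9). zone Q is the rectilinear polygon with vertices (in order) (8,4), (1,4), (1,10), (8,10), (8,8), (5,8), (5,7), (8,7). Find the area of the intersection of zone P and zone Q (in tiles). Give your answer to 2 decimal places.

8.17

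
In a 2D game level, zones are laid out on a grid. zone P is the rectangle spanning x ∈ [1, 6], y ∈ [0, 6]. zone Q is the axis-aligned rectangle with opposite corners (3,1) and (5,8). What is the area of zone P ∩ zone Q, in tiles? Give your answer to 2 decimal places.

|zone P∩zone Q|: x∈[3,5], y∈[1,6] → 2·5 = 10.

10.00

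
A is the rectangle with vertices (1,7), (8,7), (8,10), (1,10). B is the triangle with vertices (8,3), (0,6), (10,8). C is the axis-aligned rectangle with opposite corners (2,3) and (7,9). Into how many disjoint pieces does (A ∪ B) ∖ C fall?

(A ∪ B) ∖ C splits into 2 disjoint pieces (area 19.4125, area 1.15).

2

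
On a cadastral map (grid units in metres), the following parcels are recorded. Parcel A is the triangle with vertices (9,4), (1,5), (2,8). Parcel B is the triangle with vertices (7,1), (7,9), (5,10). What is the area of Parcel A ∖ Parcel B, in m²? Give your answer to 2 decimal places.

11.52

|Parcel A| = 12.5, |Parcel A∩Parcel B| = 0.9773.
|Parcel A ∖ Parcel B| = |Parcel A| − |Parcel A∩Parcel B| = 12.5 − 0.9773 = 11.52.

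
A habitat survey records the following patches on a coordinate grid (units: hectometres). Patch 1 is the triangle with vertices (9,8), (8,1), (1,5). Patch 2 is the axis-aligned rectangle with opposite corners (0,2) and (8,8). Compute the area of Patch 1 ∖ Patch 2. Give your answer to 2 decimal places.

|Patch 1| = 26.5, |Patch 1∩Patch 2| = 22.3125.
|Patch 1 ∖ Patch 2| = |Patch 1| − |Patch 1∩Patch 2| = 26.5 − 22.3125 = 4.19.

4.19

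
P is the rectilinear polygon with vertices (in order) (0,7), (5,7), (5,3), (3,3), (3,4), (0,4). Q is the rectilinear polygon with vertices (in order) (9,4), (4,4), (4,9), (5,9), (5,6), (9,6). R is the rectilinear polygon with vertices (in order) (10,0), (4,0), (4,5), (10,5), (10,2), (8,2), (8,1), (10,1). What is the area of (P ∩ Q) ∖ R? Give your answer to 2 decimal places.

2.00

|P ∩ Q| = 3.
|(P ∩ Q) ∩ R| = 1.
|(P ∩ Q) ∖ R| = 3 − 1 = 2.00.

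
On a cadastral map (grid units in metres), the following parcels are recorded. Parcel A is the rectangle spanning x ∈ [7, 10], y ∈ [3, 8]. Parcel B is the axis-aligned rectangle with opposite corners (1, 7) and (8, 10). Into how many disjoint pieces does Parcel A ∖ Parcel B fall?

1

Parcel A ∖ Parcel B is a single connected region.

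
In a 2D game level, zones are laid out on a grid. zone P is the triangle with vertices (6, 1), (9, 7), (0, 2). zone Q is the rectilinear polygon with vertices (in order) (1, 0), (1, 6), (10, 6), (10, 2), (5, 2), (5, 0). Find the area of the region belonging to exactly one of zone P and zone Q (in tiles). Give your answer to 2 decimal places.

28.86

|zone P| = 19.5, |zone Q| = 44, |zone P∩zone Q| = 17.3222.
|zone P △ zone Q| = |zone P| + |zone Q| − 2·|zone P∩zone Q| = 19.5 + 44 − 34.6444 = 28.86.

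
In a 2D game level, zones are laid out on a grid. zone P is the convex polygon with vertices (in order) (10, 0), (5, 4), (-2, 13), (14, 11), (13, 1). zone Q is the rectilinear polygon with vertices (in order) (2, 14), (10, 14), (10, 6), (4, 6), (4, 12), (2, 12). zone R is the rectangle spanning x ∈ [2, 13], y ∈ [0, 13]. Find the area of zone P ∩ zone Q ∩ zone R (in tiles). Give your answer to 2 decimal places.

The intersection is the polygon with vertices (10,6), (4,6), (4,12), (2,12), (2,12.5), (10,11.5).
By the shoelace formula its area is 36.00.

36.00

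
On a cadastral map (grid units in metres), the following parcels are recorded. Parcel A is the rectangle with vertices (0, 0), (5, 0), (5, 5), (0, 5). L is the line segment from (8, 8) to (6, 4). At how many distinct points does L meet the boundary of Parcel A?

The segment lies entirely outside Parcel A and never meets its boundary.

0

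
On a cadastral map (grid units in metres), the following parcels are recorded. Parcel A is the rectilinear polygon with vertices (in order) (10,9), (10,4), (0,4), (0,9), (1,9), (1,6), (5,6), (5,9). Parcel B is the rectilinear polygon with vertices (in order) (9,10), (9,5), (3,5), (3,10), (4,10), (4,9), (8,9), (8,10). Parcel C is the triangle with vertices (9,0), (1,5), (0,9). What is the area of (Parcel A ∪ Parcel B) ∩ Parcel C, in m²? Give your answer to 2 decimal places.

6.70

The region (Parcel A ∪ Parcel B) ∩ Parcel C is the polygon with vertices (2.6,4), (1,5), (0,9), (1,8), (1,6), (3,6), (5,4).
By the shoelace formula its area is 6.70.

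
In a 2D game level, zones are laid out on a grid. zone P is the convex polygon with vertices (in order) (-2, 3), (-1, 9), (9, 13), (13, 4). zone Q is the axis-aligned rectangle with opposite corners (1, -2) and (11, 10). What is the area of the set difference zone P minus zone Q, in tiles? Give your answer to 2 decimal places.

33.38

|zone P| = 97.5, |zone P∩zone Q| = 64.1167.
|zone P ∖ zone Q| = |zone P| − |zone P∩zone Q| = 97.5 − 64.1167 = 33.38.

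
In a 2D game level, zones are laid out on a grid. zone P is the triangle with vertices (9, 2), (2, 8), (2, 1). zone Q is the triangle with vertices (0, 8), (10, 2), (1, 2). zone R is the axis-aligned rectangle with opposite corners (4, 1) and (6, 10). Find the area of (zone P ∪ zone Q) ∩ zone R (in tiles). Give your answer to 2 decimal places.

8.00

The region (zone P ∪ zone Q) ∩ zone R is the polygon with vertices (6,4.571), (6,1.571), (4,1.286), (4,6.286).
By the shoelace formula its area is 8.00.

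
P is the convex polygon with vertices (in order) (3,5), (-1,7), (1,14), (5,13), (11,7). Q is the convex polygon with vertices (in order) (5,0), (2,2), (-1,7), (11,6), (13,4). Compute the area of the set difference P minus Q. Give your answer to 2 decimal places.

|P| = 63, |P∩Q| = 7.5.
|P ∖ Q| = |P| − |P∩Q| = 63 − 7.5 = 55.50.

55.50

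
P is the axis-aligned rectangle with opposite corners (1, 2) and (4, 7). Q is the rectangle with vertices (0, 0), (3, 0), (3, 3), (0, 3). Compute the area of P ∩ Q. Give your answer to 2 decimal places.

2.00

|P∩Q|: x∈[1,3], y∈[2,3] → 2·1 = 2.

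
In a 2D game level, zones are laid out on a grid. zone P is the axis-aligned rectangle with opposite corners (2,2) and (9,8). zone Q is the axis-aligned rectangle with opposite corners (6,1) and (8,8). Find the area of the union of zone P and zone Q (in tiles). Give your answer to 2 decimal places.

By inclusion–exclusion:
Individual areas: |zone P| = 42, |zone Q| = 14.
|zone P∩zone Q|: x∈[6,8], y∈[2,8] → 2·6 = 12.
|zone P ∪ zone Q| = 56 − 12 = 44.00.

44.00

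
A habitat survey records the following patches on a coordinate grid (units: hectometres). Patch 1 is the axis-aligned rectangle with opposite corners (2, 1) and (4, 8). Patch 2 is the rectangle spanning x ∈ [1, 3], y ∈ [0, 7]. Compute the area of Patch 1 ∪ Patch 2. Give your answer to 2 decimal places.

By inclusion–exclusion:
Individual areas: |Patch 1| = 14, |Patch 2| = 14.
|Patch 1∩Patch 2|: x∈[2,3], y∈[1,7] → 1·6 = 6.
|Patch 1 ∪ Patch 2| = 28 − 6 = 22.00.

22.00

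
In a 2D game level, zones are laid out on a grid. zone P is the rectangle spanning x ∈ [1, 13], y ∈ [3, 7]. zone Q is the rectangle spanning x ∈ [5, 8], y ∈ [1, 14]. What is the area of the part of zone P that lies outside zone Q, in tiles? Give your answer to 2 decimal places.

|zone P∩zone Q|: x∈[5,8], y∈[3,7] → 3·4 = 12.
|zone P| = 48.
|zone P ∖ zone Q| = |zone P| − |zone P∩zone Q| = 48 − 12 = 36.00.

36.00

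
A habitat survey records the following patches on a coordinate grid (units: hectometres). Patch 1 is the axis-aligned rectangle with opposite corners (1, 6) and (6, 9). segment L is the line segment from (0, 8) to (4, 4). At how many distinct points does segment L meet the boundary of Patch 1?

The segment meets the boundary at (2,6), (1,7).

2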